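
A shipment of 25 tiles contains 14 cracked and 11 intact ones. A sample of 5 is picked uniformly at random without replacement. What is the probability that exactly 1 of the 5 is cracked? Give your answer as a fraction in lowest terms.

2/23

The sample space is all 5-subsets of the 25: C(25,5) = 53130.
Selections with exactly 1 cracked: choose 1 of the 14 cracked and 4 of the 11 intact, C(14,1)·C(11,4) = 14·330 = 4620.
Probability = 4620/53130 = 2/23.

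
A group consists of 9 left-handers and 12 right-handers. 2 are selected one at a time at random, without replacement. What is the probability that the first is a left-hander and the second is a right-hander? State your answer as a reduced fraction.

Multiply the conditional probabilities at each draw: 9/21 · 12/20 = 108/420 = 9/35.

9/35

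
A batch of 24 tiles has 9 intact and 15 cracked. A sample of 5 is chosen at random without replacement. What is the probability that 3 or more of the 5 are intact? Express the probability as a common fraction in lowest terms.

129/506

There are C(24,5) = 42504 ways to choose the 5.
Favorable selections (3 or more intact): C(9,3)·C(15,2) + C(9,4)·C(15,1) + C(9,5)·C(15,0) = 8820 + 1890 + 126 = 10836.
Probability = 10836/42504 = 129/506.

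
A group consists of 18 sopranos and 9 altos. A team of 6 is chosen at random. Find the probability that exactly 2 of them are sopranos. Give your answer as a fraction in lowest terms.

The sample space is all 6-subsets of the 27: C(27,6) = 296010.
Selections with exactly 2 sopranos: choose 2 of the 18 sopranos and 4 of the 9 altos, C(18,2)·C(9,4) = 153·126 = 19278.
Probability = 19278/296010 = 1071/16445.

1071/16445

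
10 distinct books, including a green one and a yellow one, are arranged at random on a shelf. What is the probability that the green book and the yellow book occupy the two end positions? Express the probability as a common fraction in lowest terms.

1/45

There are 10! = 3628800 arrangements.
Place the green book and the yellow book at the ends in 2 ways, arrange the remaining 8 in 8! = 40320 ways: 2·40320 = 80640.
Probability = 80640/3628800 = 1/45.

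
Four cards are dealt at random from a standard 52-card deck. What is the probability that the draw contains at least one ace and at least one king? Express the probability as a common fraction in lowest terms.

There are C(52,4) = 270725 possible draws.
By inclusion-exclusion on the complements, draws missing all aces or all kings: C(48,4) + C(48,4) − C(44,4) = 194580 + 194580 − 135751 = 253409.
So draws with at least one of each: 270725 − 253409 = 17316, probability 17316/270725 = 1332/20825.

1332/20825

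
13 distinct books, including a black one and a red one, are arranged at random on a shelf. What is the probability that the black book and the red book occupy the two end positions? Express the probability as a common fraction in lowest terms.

1/78

There are 13! = 6227020800 arrangements.
Place the black book and the red book at the ends in 2 ways, arrange the remaining 11 in 11! = 39916800 ways: 2·39916800 = 79833600.
Probability = 79833600/6227020800 = 1/78.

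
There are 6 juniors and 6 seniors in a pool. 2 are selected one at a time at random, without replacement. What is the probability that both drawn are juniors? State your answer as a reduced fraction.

Multiply the conditional probabilities at each draw: 6/12 · 5/11 = 30/132 = 5/22.

5/22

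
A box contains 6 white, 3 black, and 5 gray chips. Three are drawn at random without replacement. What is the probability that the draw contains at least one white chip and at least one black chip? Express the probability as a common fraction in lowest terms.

153/364

There are C(14,3) = 364 possible draws.
By inclusion-exclusion on the complements, draws missing all white or all black: C(8,3) + C(11,3) − C(5,3) = 56 + 165 − 10 = 211.
So draws with at least one of each: 364 − 211 = 153, probability 153/364.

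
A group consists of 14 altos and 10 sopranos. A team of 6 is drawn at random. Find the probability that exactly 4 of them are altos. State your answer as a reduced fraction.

585/1748

The sample space is all 6-subsets of the 24: C(24,6) = 134596.
Selections with exactly 4 altos: choose 4 of the 14 altos and 2 of the 10 sopranos, C(14,4)·C(10,2) = 1001·45 = 45045.
Probability = 45045/134596 = 585/1748.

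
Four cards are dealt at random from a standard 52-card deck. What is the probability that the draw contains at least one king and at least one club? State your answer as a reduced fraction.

52799/270725

There are C(52,4) = 270725 possible draws.
By inclusion-exclusion on the complements, draws missing all kings or all clubs: C(48,4) + C(39,4) − C(36,4) = 194580 + 82251 − 58905 = 217926.
So draws with at least one of each: 270725 − 217926 = 52799, probability 52799/270725.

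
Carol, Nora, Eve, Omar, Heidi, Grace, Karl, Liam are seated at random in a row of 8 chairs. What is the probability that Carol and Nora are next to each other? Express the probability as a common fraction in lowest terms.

1/4

There are 8! = 40320 arrangements.
Treat Carol and Nora as a block: 7! arrangements of the blocks × 2 orders within the block = 2·5040 = 10080.
Probability = 10080/40320 = 1/4.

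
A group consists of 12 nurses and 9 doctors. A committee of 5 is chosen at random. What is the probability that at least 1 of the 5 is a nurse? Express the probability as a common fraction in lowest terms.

There are C(21,5) = 20349 ways to choose the 5.
Favorable selections (at least 1 nurse): C(12,1)·C(9,4) + C(12,2)·C(9,3) + C(12,3)·C(9,2) + C(12,4)·C(9,1) + C(12,5)·C(9,0) = 1512 + 5544 + 7920 + 4455 + 792 = 20223.
Probability = 20223/20349 = 321/323.

321/323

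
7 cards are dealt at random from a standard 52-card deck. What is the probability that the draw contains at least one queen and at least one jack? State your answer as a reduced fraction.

3105873/16723070

There are C(52,7) = 133784560 possible draws.
By inclusion-exclusion on the complements, draws missing all queens or all jacks: C(48,7) + C(48,7) − C(44,7) = 73629072 + 73629072 − 38320568 = 108937576.
So draws with at least one of each: 133784560 − 108937576 = 24846984, probability 24846984/133784560 = 3105873/16723070.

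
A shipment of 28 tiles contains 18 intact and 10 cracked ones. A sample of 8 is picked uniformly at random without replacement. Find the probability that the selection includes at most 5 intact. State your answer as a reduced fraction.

2333/3795

Total selections: C(28,8) = 3108105.
Count the complement (more than 5 intact): C(18,6)·C(10,2) + C(18,7)·C(10,1) + C(18,8)·C(10,0) = 835380 + 318240 + 43758 = 1197378.
Probability = 1 − 1197378/3108105 = 1910727/3108105 = 2333/3795.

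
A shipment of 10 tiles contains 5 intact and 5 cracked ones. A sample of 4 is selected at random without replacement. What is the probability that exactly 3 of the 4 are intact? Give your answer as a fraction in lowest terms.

5/21

There are C(10,4) = 210 ways to choose 4 from 10.
Selections with exactly 3 intact: choose 3 of the 5 intact and 1 of the 5 cracked, C(5,3)·C(5,1) = 10·5 = 50.
Probability = 50/210 = 5/21.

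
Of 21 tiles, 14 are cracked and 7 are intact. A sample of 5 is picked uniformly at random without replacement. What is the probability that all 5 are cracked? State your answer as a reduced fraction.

There are C(21,5) = 20349 possible selections.
Selections with all cracked: C(14,5) = 2002.
Probability = 2002/20349 = 286/2907.

286/2907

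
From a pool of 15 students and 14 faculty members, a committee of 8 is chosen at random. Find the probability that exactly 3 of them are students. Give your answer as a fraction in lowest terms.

Total number of selections: C(29,8) = 4292145.
Selections with exactly 3 students: choose 3 of the 15 students and 5 of the 14 faculty members, C(15,3)·C(14,5) = 455·2002 = 910910.
Probability = 910910/4292145 = 1274/6003.

1274/6003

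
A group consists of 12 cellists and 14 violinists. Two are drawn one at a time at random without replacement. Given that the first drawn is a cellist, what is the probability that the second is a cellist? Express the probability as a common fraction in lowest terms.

After removing one cellist, 25 remain: 11 cellists and 14 violinists.
So the probability the next is a cellist is 11/25.

11/25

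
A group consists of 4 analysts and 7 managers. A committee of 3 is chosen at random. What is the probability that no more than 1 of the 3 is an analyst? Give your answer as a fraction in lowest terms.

119/165

Total selections: C(11,3) = 165.
Favorable selections (no more than 1 analyst): C(4,0)·C(7,3) + C(4,1)·C(7,2) = 35 + 84 = 119.
Probability = 119/165.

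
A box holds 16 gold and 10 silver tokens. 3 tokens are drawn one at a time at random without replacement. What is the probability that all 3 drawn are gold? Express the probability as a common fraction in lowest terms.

14/65

Multiply the conditional probabilities at each draw: 16/26 · 15/25 · 14/24 = 3360/15600 = 14/65.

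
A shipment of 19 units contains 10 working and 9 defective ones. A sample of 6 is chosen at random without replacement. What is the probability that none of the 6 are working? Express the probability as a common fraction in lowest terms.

There are C(19,6) = 27132 possible selections.
Selections with no working (all defective): C(9,6) = 84.
Probability = 84/27132 = 1/323.

1/323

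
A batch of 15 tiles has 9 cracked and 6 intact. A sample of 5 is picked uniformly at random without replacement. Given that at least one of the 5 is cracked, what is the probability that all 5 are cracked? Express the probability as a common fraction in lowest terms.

Work in counts. Selections with at least one cracked: C(15,5) − C(6,5) = 3003 − 6 = 2997.
Of those, selections where all 5 are cracked: C(9,5) = 126.
Conditional probability = 126/2997 = 14/333.

14/333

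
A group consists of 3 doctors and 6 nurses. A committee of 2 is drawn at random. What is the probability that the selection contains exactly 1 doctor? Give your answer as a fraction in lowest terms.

The sample space is all 2-subsets of the 9: C(9,2) = 36.
Selections with exactly 1 doctor: choose 1 of the 3 doctors and 1 of the 6 nurses, C(3,1)·C(6,1) = 3·6 = 18.
Probability = 18/36 = 1/2.

1/2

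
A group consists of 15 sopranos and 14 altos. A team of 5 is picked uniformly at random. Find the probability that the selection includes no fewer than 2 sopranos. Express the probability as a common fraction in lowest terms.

Total selections: C(29,5) = 118755.
Favorable selections (no fewer than 2 sopranos): C(15,2)·C(14,3) + C(15,3)·C(14,2) + C(15,4)·C(14,1) + C(15,5)·C(14,0) = 38220 + 41405 + 19110 + 3003 = 101738.
Probability = 101738/118755 = 1118/1305.

1118/1305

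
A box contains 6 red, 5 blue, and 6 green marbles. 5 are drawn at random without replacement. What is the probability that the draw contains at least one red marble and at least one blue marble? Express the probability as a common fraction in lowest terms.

95/119

There are C(17,5) = 6188 possible draws.
By inclusion-exclusion on the complements, draws missing all red or all blue: C(11,5) + C(12,5) − C(6,5) = 462 + 792 − 6 = 1248.
So draws with at least one of each: 6188 − 1248 = 4940, probability 4940/6188 = 95/119.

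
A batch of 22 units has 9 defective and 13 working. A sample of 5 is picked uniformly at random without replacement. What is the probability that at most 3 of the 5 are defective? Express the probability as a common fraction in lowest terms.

Total selections: C(22,5) = 26334.
Favorable selections (at most 3 defective): C(9,0)·C(13,5) + C(9,1)·C(13,4) + C(9,2)·C(13,3) + C(9,3)·C(13,2) = 1287 + 6435 + 10296 + 6552 = 24570.
Probability = 24570/26334 = 195/209.

195/209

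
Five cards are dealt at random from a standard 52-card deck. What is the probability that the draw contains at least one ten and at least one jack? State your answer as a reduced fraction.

There are C(52,5) = 2598960 possible draws.
By inclusion-exclusion on the complements, draws missing all tens or all jacks: C(48,5) + C(48,5) − C(44,5) = 1712304 + 1712304 − 1086008 = 2338600.
So draws with at least one of each: 2598960 − 2338600 = 260360, probability 260360/2598960 = 6509/64974.

6509/64974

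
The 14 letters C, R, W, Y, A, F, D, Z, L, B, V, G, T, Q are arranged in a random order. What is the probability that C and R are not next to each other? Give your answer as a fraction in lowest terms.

6/7

There are 14! = 87178291200 arrangements.
Arrangements with C and R adjacent: 2·13! = 12454041600.
So not adjacent: 87178291200 − 12454041600 = 74724249600, probability 74724249600/87178291200 = 6/7.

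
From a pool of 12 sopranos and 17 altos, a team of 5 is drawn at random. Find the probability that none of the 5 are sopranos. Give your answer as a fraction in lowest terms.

68/1305

There are C(29,5) = 118755 possible selections.
Selections with no sopranos (all altos): C(17,5) = 6188.
Probability = 6188/118755 = 68/1305.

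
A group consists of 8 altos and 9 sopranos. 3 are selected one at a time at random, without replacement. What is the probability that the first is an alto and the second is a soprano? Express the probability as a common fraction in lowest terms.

Multiply the conditional probabilities at each draw: 8/17 · 9/16 = 72/272 = 9/34.

9/34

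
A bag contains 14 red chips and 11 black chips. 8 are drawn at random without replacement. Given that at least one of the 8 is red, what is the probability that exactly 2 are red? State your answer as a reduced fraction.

Work in counts. Selections with at least one red: C(25,8) − C(11,8) = 1081575 − 165 = 1081410.
Of those, selections where exactly 2 are red: C(14,2)·C(11,6) = 91·462 = 42042.
Conditional probability = 42042/1081410 = 637/16385.

637/16385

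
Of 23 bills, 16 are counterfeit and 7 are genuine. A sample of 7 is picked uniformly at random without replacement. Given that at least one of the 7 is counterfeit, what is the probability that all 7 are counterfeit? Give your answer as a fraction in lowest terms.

Work in counts. Selections with at least one counterfeit: C(23,7) − C(7,7) = 245157 − 1 = 245156.
Of those, selections where all 7 are counterfeit: C(16,7) = 11440.
Conditional probability = 11440/245156 = 2860/61289.

2860/61289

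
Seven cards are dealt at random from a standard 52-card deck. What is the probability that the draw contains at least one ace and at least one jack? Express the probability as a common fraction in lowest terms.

There are C(52,7) = 133784560 possible draws.
By inclusion-exclusion on the complements, draws missing all aces or all jacks: C(48,7) + C(48,7) − C(44,7) = 73629072 + 73629072 − 38320568 = 108937576.
So draws with at least one of each: 133784560 − 108937576 = 24846984, probability 24846984/133784560 = 3105873/16723070.

3105873/16723070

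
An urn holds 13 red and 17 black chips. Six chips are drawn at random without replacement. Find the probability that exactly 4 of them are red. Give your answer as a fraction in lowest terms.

1496/9135

There are C(30,6) = 593775 ways to choose 6 from 30.
Selections with exactly 4 red: choose 4 of the 13 red and 2 of the 17 black, C(13,4)·C(17,2) = 715·136 = 97240.
Probability = 97240/593775 = 1496/9135.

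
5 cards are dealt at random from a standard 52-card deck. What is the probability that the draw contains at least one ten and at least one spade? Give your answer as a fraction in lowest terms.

229297/866320

There are C(52,5) = 2598960 possible draws.
By inclusion-exclusion on the complements, draws missing all tens or all spades: C(48,5) + C(39,5) − C(36,5) = 1712304 + 575757 − 376992 = 1911069.
So draws with at least one of each: 2598960 − 1911069 = 687891, probability 687891/2598960 = 229297/866320.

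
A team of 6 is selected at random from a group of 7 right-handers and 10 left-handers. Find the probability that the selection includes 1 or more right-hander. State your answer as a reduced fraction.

Total selections: C(17,6) = 12376.
The complement is all 6 are left-handers: C(10,6) = 210.
Probability = 1 − 210/12376 = 12166/12376 = 869/884.

869/884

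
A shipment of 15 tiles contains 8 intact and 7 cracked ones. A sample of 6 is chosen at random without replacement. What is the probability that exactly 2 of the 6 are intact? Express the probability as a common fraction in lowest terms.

28/143

There are C(15,6) = 5005 ways to choose 6 from 15.
Selections with exactly 2 intact: choose 2 of the 8 intact and 4 of the 7 cracked, C(8,2)·C(7,4) = 28·35 = 980.
Probability = 980/5005 = 28/143.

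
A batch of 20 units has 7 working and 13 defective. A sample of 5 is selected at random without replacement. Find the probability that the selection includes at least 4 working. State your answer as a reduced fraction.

There are C(20,5) = 15504 ways to choose the 5.
Favorable selections (at least 4 working): C(7,4)·C(13,1) + C(7,5)·C(13,0) = 455 + 21 = 476.
Probability = 476/15504 = 7/228.

7/228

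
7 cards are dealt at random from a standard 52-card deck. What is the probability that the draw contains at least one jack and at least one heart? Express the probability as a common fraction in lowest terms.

There are C(52,7) = 133784560 possible draws.
By inclusion-exclusion on the complements, draws missing all jacks or all hearts: C(48,7) + C(39,7) − C(36,7) = 73629072 + 15380937 − 8347680 = 80662329.
So draws with at least one of each: 133784560 − 80662329 = 53122231, probability 53122231/133784560.

53122231/133784560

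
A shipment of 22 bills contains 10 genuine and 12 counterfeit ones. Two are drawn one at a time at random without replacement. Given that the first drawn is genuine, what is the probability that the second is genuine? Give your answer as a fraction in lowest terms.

After removing one genuine, 21 remain: 9 genuine and 12 counterfeit.
So the probability the next is genuine is 9/21 = 3/7.

3/7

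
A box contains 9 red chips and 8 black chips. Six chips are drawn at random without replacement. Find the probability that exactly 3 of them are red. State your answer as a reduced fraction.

The sample space is all 6-subsets of the 17: C(17,6) = 12376.
Selections with exactly 3 red: choose 3 of the 9 red and 3 of the 8 black, C(9,3)·C(8,3) = 84·56 = 4704.
Probability = 4704/12376 = 84/221.

84/221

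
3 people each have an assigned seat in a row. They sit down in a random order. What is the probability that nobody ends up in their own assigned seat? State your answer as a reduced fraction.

1/3

There are 3! = 6 seatings.
By inclusion-exclusion, seatings with no fixed points: C(3,0)·3! − C(3,1)·2! + C(3,2)·1! − C(3,3)·0! = 2.
Probability = 2/6 = 1/3.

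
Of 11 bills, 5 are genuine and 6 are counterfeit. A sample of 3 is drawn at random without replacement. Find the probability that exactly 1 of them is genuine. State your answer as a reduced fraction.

Total number of selections: C(11,3) = 165.
Selections with exactly 1 genuine: choose 1 of the 5 genuine and 2 of the 6 counterfeit, C(5,1)·C(6,2) = 5·15 = 75.
Probability = 75/165 = 5/11.

5/11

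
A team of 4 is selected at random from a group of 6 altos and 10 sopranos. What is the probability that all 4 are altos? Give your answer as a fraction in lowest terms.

3/364

There are C(16,4) = 1820 possible selections.
Selections with all altos: C(6,4) = 15.
Probability = 15/1820 = 3/364.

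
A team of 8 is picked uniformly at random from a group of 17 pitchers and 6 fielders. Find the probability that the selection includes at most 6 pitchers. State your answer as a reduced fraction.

There are C(23,8) = 490314 ways to choose the 8.
Favorable selections (at most 6 pitchers): C(17,2)·C(6,6) + C(17,3)·C(6,5) + C(17,4)·C(6,4) + C(17,5)·C(6,3) + C(17,6)·C(6,2) = 136 + 4080 + 35700 + 123760 + 185640 = 349316.
Probability = 349316/490314 = 934/1311.

934/1311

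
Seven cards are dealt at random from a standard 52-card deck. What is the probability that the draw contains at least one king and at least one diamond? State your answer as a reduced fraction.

There are C(52,7) = 133784560 possible draws.
By inclusion-exclusion on the complements, draws missing all kings or all diamonds: C(48,7) + C(39,7) − C(36,7) = 73629072 + 15380937 − 8347680 = 80662329.
So draws with at least one of each: 133784560 − 80662329 = 53122231, probability 53122231/133784560.

53122231/133784560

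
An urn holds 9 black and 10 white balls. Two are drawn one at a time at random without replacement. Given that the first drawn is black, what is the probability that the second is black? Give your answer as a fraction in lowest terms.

4/9

After removing one black, 18 remain: 8 black and 10 white.
So the probability the next is black is 8/18 = 4/9.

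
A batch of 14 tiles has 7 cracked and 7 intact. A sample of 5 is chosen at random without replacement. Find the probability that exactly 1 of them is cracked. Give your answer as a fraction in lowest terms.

The sample space is all 5-subsets of the 14: C(14,5) = 2002.
Selections with exactly 1 cracked: choose 1 of the 7 cracked and 4 of the 7 intact, C(7,1)·C(7,4) = 7·35 = 245.
Probability = 245/2002 = 35/286.

35/286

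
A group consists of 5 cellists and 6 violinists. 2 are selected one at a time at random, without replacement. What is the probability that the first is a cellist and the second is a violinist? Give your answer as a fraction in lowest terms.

Multiply the conditional probabilities at each draw: 5/11 · 6/10 = 30/110 = 3/11.

3/11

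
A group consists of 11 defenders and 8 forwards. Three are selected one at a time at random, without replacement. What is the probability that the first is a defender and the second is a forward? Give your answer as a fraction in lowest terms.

44/171

Multiply the conditional probabilities at each draw: 11/19 · 8/18 = 88/342 = 44/171.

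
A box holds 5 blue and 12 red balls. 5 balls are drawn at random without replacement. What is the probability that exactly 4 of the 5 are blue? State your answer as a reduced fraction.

15/1547

Total number of selections: C(17,5) = 6188.
Selections with exactly 4 blue: choose 4 of the 5 blue and 1 of the 12 red, C(5,4)·C(12,1) = 5·12 = 60.
Probability = 60/6188 = 15/1547.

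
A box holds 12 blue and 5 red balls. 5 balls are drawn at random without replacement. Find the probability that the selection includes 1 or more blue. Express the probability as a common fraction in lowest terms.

Total selections: C(17,5) = 6188.
Favorable selections (1 or more blue): C(12,1)·C(5,4) + C(12,2)·C(5,3) + C(12,3)·C(5,2) + C(12,4)·C(5,1) + C(12,5)·C(5,0) = 60 + 660 + 2200 + 2475 + 792 = 6187.
Probability = 6187/6188.

6187/6188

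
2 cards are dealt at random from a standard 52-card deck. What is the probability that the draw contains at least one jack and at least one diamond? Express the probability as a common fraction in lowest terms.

29/442

There are C(52,2) = 1326 possible draws.
By inclusion-exclusion on the complements, draws missing all jacks or all diamonds: C(48,2) + C(39,2) − C(36,2) = 1128 + 741 − 630 = 1239.
So draws with at least one of each: 1326 − 1239 = 87, probability 87/1326 = 29/442.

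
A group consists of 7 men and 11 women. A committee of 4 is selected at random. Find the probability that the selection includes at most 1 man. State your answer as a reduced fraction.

Total selections: C(18,4) = 3060.
Favorable selections (at most 1 man): C(7,0)·C(11,4) + C(7,1)·C(11,3) = 330 + 1155 = 1485.
Probability = 1485/3060 = 33/68.

33/68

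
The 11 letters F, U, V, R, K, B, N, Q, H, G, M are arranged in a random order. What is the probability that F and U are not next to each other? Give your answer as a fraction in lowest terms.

There are 11! = 39916800 arrangements.
Arrangements with F and U adjacent: 2·10! = 7257600.
So not adjacent: 39916800 − 7257600 = 32659200, probability 32659200/39916800 = 9/11.

9/11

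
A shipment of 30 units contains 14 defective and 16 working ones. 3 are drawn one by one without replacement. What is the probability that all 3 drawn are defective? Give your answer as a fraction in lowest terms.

13/145

Multiply the conditional probabilities at each draw: 14/30 · 13/29 · 12/28 = 2184/24360 = 13/145.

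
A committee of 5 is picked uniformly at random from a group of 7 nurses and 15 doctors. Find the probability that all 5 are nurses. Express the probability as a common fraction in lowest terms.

1/1254

There are C(22,5) = 26334 possible selections.
Selections with all nurses: C(7,5) = 21.
Probability = 21/26334 = 1/1254.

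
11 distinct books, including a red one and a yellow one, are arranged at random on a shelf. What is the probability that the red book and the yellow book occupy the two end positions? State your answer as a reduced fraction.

1/55

There are 11! = 39916800 arrangements.
Place the red book and the yellow book at the ends in 2 ways, arrange the remaining 9 in 9! = 362880 ways: 2·362880 = 725760.
Probability = 725760/39916800 = 1/55.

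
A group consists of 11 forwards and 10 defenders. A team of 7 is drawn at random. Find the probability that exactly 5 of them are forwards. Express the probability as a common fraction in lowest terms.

There are C(21,7) = 116280 ways to choose 7 from 21.
Selections with exactly 5 forwards: choose 5 of the 11 forwards and 2 of the 10 defenders, C(11,5)·C(10,2) = 462·45 = 20790.
Probability = 20790/116280 = 231/1292.

231/1292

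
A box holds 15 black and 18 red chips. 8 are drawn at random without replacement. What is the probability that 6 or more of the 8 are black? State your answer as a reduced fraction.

115/1798

Total selections: C(33,8) = 13884156.
Favorable selections (6 or more black): C(15,6)·C(18,2) + C(15,7)·C(18,1) + C(15,8)·C(18,0) = 765765 + 115830 + 6435 = 888030.
Probability = 888030/13884156 = 115/1798.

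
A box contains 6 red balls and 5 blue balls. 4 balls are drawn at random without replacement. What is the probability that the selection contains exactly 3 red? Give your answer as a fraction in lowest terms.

10/33

Total number of selections: C(11,4) = 330.
Selections with exactly 3 red: choose 3 of the 6 red and 1 of the 5 blue, C(6,3)·C(5,1) = 20·5 = 100.
Probability = 100/330 = 10/33.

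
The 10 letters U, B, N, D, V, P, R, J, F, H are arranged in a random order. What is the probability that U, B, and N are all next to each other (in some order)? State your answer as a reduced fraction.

There are 10! = 3628800 arrangements.
Treat the three as one block: 8! placements × 3! orders within the block = 40320·6 = 241920.
Probability = 241920/3628800 = 1/15.

1/15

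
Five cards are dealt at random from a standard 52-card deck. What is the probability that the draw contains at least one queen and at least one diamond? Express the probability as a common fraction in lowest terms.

There are C(52,5) = 2598960 possible draws.
By inclusion-exclusion on the complements, draws missing all queens or all diamonds: C(48,5) + C(39,5) − C(36,5) = 1712304 + 575757 − 376992 = 1911069.
So draws with at least one of each: 2598960 − 1911069 = 687891, probability 687891/2598960 = 229297/866320.

229297/866320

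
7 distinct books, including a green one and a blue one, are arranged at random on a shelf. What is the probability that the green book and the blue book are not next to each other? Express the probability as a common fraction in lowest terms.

5/7

There are 7! = 5040 arrangements.
Arrangements with the green book and the blue book adjacent: 2·6! = 1440.
So not adjacent: 5040 − 1440 = 3600, probability 3600/5040 = 5/7.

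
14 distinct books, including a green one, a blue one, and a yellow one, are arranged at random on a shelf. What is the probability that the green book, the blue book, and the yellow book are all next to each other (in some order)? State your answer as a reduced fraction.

There are 14! = 87178291200 arrangements.
Treat the three as one block: 12! placements × 3! orders within the block = 479001600·6 = 2874009600.
Probability = 2874009600/87178291200 = 3/91.

3/91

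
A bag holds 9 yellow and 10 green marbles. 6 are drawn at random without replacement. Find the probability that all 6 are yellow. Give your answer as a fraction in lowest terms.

There are C(19,6) = 27132 possible selections.
Selections with all yellow: C(9,6) = 84.
Probability = 84/27132 = 1/323.

1/323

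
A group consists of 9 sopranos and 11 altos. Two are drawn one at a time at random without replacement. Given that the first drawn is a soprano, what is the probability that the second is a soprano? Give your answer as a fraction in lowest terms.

8/19

After removing one soprano, 19 remain: 8 sopranos and 11 altos.
So the probability the next is a soprano is 8/19.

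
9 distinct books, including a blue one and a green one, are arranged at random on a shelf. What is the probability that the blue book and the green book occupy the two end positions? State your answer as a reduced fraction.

There are 9! = 362880 arrangements.
Place the blue book and the green book at the ends in 2 ways, arrange the remaining 7 in 7! = 5040 ways: 2·5040 = 10080.
Probability = 10080/362880 = 1/36.

1/36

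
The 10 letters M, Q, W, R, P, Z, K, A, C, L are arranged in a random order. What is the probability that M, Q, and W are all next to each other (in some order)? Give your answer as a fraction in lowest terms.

There are 10! = 3628800 arrangements.
Treat the three as one block: 8! placements × 3! orders within the block = 40320·6 = 241920.
Probability = 241920/3628800 = 1/15.

1/15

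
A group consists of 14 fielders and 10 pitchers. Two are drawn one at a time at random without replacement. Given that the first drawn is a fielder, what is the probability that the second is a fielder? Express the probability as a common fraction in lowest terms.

13/23

After removing one fielder, 23 remain: 13 fielders and 10 pitchers.
So the probability the next is a fielder is 13/23.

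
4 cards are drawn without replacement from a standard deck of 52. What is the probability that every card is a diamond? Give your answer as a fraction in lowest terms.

There are C(52,4) = 270725 possible 4-card hands.
Hands that are all diamonds: C(13,4) = 715.
Probability = 715/270725 = 11/4165.

11/4165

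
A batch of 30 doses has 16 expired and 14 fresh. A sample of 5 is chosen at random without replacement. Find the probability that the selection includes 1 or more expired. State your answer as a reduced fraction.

Total selections: C(30,5) = 142506.
Favorable selections (1 or more expired): C(16,1)·C(14,4) + C(16,2)·C(14,3) + C(16,3)·C(14,2) + C(16,4)·C(14,1) + C(16,5)·C(14,0) = 16016 + 43680 + 50960 + 25480 + 4368 = 140504.
Probability = 140504/142506 = 772/783.

772/783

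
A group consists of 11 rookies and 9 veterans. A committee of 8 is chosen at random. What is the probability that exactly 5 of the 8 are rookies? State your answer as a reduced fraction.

6468/20995

The sample space is all 8-subsets of the 20: C(20,8) = 125970.
Selections with exactly 5 rookies: choose 5 of the 11 rookies and 3 of the 9 veterans, C(11,5)·C(9,3) = 462·84 = 38808.
Probability = 38808/125970 = 6468/20995.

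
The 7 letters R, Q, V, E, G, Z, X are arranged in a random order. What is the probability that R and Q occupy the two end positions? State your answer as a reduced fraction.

1/21

There are 7! = 5040 arrangements.
Place R and Q at the ends in 2 ways, arrange the remaining 5 in 5! = 120 ways: 2·120 = 240.
Probability = 240/5040 = 1/21.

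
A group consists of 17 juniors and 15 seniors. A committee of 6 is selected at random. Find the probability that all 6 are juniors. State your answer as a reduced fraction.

There are C(32,6) = 906192 possible selections.
Selections with all juniors: C(17,6) = 12376.
Probability = 12376/906192 = 221/16182.

221/16182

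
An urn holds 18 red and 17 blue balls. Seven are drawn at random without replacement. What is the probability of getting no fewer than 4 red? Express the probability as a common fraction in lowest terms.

10569/19778

There are C(35,7) = 6724520 ways to choose the 7.
Favorable selections (no fewer than 4 red): C(18,4)·C(17,3) + C(18,5)·C(17,2) + C(18,6)·C(17,1) + C(18,7)·C(17,0) = 2080800 + 1165248 + 315588 + 31824 = 3593460.
Probability = 3593460/6724520 = 10569/19778.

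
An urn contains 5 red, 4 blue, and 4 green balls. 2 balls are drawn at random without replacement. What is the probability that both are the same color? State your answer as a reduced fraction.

There are C(13,2) = 78 ways to draw 2 balls.
All same color: C(5,2) + C(4,2) + C(4,2) = 10 + 6 + 6 = 22.
Probability = 22/78 = 11/39.

11/39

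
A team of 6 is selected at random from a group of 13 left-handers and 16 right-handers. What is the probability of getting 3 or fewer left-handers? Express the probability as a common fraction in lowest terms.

Total selections: C(29,6) = 475020.
Count the complement (more than 3 left-handers): C(13,4)·C(16,2) + C(13,5)·C(16,1) + C(13,6)·C(16,0) = 85800 + 20592 + 1716 = 108108.
Probability = 1 − 108108/475020 = 366912/475020 = 112/145.

112/145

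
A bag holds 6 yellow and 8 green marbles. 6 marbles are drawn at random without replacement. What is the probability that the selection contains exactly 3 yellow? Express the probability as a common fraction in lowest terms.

160/429

There are C(14,6) = 3003 ways to choose 6 from 14.
Selections with exactly 3 yellow: choose 3 of the 6 yellow and 3 of the 8 green, C(6,3)·C(8,3) = 20·56 = 1120.
Probability = 1120/3003 = 160/429.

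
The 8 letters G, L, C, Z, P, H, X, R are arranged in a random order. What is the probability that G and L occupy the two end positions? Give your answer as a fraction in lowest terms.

1/28

There are 8! = 40320 arrangements.
Place G and L at the ends in 2 ways, arrange the remaining 6 in 6! = 720 ways: 2·720 = 1440.
Probability = 1440/40320 = 1/28.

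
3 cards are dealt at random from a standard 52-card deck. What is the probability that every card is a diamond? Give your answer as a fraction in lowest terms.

11/850

There are C(52,3) = 22100 possible 3-card hands.
Hands that are all diamonds: C(13,3) = 286.
Probability = 286/22100 = 11/850.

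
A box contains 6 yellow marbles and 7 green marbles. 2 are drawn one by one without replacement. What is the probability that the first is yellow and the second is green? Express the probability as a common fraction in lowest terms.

Multiply the conditional probabilities at each draw: 6/13 · 7/12 = 42/156 = 7/26.

7/26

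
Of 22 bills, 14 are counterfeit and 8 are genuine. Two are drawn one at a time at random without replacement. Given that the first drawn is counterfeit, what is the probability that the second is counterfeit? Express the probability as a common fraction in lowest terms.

After removing one counterfeit, 21 remain: 13 counterfeit and 8 genuine.
So the probability the next is counterfeit is 13/21.

13/21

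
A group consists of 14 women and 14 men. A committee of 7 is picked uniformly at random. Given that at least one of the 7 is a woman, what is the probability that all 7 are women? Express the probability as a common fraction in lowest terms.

1/344

Work in counts. Selections with at least one woman: C(28,7) − C(14,7) = 1184040 − 3432 = 1180608.
Of those, selections where all 7 are women: C(14,7) = 3432.
Conditional probability = 3432/1180608 = 1/344.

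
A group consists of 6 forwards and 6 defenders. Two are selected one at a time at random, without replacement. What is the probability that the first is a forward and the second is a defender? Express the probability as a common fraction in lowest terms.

Multiply the conditional probabilities at each draw: 6/12 · 6/11 = 36/132 = 3/11.

3/11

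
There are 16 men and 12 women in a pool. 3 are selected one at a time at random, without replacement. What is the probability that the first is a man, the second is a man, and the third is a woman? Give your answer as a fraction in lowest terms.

Multiply the conditional probabilities at each draw: 16/28 · 15/27 · 12/26 = 2880/19656 = 40/273.

40/273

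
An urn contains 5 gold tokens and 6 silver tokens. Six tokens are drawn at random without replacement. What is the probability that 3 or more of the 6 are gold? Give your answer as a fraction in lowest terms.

281/462

There are C(11,6) = 462 ways to choose the 6.
Favorable selections (3 or more gold): C(5,3)·C(6,3) + C(5,4)·C(6,2) + C(5,5)·C(6,1) = 200 + 75 + 6 = 281.
Probability = 281/462.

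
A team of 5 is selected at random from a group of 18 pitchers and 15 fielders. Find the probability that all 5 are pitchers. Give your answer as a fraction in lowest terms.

There are C(33,5) = 237336 possible selections.
Selections with all pitchers: C(18,5) = 8568.
Probability = 8568/237336 = 357/9889.

357/9889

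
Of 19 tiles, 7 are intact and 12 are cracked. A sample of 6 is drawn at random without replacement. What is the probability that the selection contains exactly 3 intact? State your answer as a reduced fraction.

275/969

The sample space is all 6-subsets of the 19: C(19,6) = 27132.
Selections with exactly 3 intact: choose 3 of the 7 intact and 3 of the 12 cracked, C(7,3)·C(12,3) = 35·220 = 7700.
Probability = 7700/27132 = 275/969.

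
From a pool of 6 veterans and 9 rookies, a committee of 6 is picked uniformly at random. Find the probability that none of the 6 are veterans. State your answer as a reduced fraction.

There are C(15,6) = 5005 possible selections.
Selections with no veterans (all rookies): C(9,6) = 84.
Probability = 84/5005 = 12/715.

12/715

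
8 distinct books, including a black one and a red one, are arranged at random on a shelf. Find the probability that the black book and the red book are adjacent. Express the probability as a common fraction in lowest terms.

There are 8! = 40320 arrangements.
Treat the black book and the red book as a block: 7! arrangements of the blocks × 2 orders within the block = 2·5040 = 10080.
Probability = 10080/40320 = 1/4.

1/4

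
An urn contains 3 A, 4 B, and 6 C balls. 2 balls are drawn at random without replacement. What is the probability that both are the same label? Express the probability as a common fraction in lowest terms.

4/13

There are C(13,2) = 78 ways to draw 2 balls.
All same label: C(3,2) + C(4,2) + C(6,2) = 3 + 6 + 15 = 24.
Probability = 24/78 = 4/13.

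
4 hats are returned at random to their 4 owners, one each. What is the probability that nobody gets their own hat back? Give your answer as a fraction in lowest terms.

There are 4! = 24 assignments.
By inclusion-exclusion, assignments with no fixed points: C(4,0)·4! − C(4,1)·3! + C(4,2)·2! − C(4,3)·1! + C(4,4)·0! = 9.
Probability = 9/24 = 3/8.

3/8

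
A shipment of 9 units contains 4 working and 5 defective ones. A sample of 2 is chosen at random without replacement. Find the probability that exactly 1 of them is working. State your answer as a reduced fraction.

Total number of selections: C(9,2) = 36.
Selections with exactly 1 working: choose 1 of the 4 working and 1 of the 5 defective, C(4,1)·C(5,1) = 4·5 = 20.
Probability = 20/36 = 5/9.

5/9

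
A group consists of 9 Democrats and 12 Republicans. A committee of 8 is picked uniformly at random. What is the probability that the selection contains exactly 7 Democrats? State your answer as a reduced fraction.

24/11305

The sample space is all 8-subsets of the 21: C(21,8) = 203490.
Selections with exactly 7 Democrats: choose 7 of the 9 Democrats and 1 of the 12 Republicans, C(9,7)·C(12,1) = 36·12 = 432.
Probability = 432/203490 = 24/11305.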